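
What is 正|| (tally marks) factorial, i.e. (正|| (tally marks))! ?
Convert 正|| (tally marks) → 5 + 2 = 7 (decimal)
Compute 7! = 5040
5040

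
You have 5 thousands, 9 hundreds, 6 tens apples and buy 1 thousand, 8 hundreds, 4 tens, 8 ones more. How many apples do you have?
Convert 5 thousands, 9 hundreds, 6 tens (place-value notation) → 5×1000 + 9×100 + 6×10 = 5960 (decimal)
Convert 1 thousand, 8 hundreds, 4 tens, 8 ones (place-value notation) → 1×1000 + 8×100 + 4×10 + 8 = 1848 (decimal)
Compute 5960 + 1848 = 7808
7808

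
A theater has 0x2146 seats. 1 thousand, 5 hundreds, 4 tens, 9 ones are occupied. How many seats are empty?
Convert 0x2146 (hexadecimal) → 2×4096 + 1×256 + 4×16 + 6 = 8518 (decimal)
Convert 1 thousand, 5 hundreds, 4 tens, 9 ones (place-value notation) → 1×1000 + 5×100 + 4×10 + 9 = 1549 (decimal)
Compute 8518 - 1549 = 6969
6969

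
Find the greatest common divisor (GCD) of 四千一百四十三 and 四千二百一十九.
Convert 四千一百四十三 (Chinese numeral) → 4×1000 + 1×100 + 4×10 + 3 = 4143 (decimal)
Convert 四千二百一十九 (Chinese numeral) → 4×1000 + 2×100 + 1×10 + 9 = 4219 (decimal)
Compute gcd(4143, 4219) = 1
1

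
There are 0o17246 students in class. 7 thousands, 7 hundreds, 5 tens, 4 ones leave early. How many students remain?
Convert 0o17246 (octal) → 1×4096 + 7×512 + 2×64 + 4×8 + 6 = 7846 (decimal)
Convert 7 thousands, 7 hundreds, 5 tens, 4 ones (place-value notation) → 7×1000 + 7×100 + 5×10 + 4 = 7754 (decimal)
Compute 7846 - 7754 = 92
92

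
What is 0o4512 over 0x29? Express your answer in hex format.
Convert 0o4512 (octal) → 4×512 + 5×64 + 1×8 + 2 = 2378 (decimal)
Convert 0x29 (hexadecimal) → 2×16 + 9 = 41 (decimal)
Compute 2378 ÷ 41 = 58
Convert 58 (decimal) → 58 = 3×16 + 10 → 0x3A (hexadecimal)
0x3A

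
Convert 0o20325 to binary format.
Convert 0o20325 (octal) → 2×4096 + 3×64 + 2×8 + 5 = 8405 (decimal)
Convert 8405 (decimal) → 8405 = 8192 + 128 + 64 + 16 + 4 + 1 → 0b10000011010101 (binary)
0b10000011010101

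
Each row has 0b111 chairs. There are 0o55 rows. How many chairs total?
Convert 0b111 (binary) → 4 + 2 + 1 = 7 (decimal)
Convert 0o55 (octal) → 5×8 + 5 = 45 (decimal)
Compute 7 × 45 = 315
315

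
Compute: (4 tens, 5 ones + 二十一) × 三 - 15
Convert 4 tens, 5 ones (place-value notation) → 4×10 + 5 = 45 (decimal)
Convert 二十一 (Chinese numeral) → 2×10 + 1 = 21 (decimal)
Convert 三 (Chinese numeral) → 3 (decimal)
Expression in decimal: (45 + 21) × 3 - 15
Parentheses first: 45 + 21 = 66
Multiply: 66 × 3 = 198
Subtract: 198 - 15 = 183
183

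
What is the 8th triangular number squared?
The 8th triangular number = 8×9/2 = 36
Compute 36² = 36 × 36 = 1296
1296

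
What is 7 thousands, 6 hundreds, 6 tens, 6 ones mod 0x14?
Convert 7 thousands, 6 hundreds, 6 tens, 6 ones (place-value notation) → 7×1000 + 6×100 + 6×10 + 6 = 7666 (decimal)
Convert 0x14 (hexadecimal) → 1×16 + 4 = 20 (decimal)
Compute 7666 mod 20 = 6
6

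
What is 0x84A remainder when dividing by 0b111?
Convert 0x84A (hexadecimal) → 8×256 + 4×16 + 10 = 2122 (decimal)
Convert 0b111 (binary) → 4 + 2 + 1 = 7 (decimal)
Compute 2122 mod 7 = 1
1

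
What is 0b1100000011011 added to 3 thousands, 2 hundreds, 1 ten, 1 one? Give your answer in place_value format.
Convert 0b1100000011011 (binary) → 4096 + 2048 + 16 + 8 + 2 + 1 = 6171 (decimal)
Convert 3 thousands, 2 hundreds, 1 ten, 1 one (place-value notation) → 3×1000 + 2×100 + 1×10 + 1 = 3211 (decimal)
Compute 6171 + 3211 = 9382
Convert 9382 (decimal) → 9382 = 9×1000 + 3×100 + 8×10 + 2 → 9 thousands, 3 hundreds, 8 tens, 2 ones (place-value notation)
9 thousands, 3 hundreds, 8 tens, 2 ones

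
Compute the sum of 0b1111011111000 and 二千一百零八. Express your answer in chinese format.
Convert 0b1111011111000 (binary) → 4096 + 2048 + 1024 + 512 + 128 + 64 + 32 + 16 + 8 = 7928 (decimal)
Convert 二千一百零八 (Chinese numeral) → 2×1000 + 1×100 + 8 = 2108 (decimal)
Compute 7928 + 2108 = 10036
Convert 10036 (decimal) → 10036 = 1×10000 + 3×10 + 6 → 一万零三十六 (Chinese numeral)
一万零三十六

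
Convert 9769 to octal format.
Convert 9769 (decimal) → 9769 = 2×4096 + 3×512 + 5×8 + 1 → 0o23051 (octal)
0o23051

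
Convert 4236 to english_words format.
Convert 4236 (decimal) → 4236 = 4×1000 + 2×100 + 36 → four thousand two hundred thirty-six (English words)
four thousand two hundred thirty-six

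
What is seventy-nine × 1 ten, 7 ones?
Convert seventy-nine (English words) → 79 (decimal)
Convert 1 ten, 7 ones (place-value notation) → 1×10 + 7 = 17 (decimal)
Compute 79 × 17 = 1343
1343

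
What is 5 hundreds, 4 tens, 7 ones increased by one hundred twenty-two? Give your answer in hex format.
Convert 5 hundreds, 4 tens, 7 ones (place-value notation) → 5×100 + 4×10 + 7 = 547 (decimal)
Convert one hundred twenty-two (English words) → 1×100 + 22 = 122 (decimal)
Compute 547 + 122 = 669
Convert 669 (decimal) → 669 = 2×256 + 9×16 + 13 → 0x29D (hexadecimal)
0x29D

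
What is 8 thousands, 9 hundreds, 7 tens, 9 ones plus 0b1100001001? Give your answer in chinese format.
Convert 8 thousands, 9 hundreds, 7 tens, 9 ones (place-value notation) → 8×1000 + 9×100 + 7×10 + 9 = 8979 (decimal)
Convert 0b1100001001 (binary) → 512 + 256 + 8 + 1 = 777 (decimal)
Compute 8979 + 777 = 9756
Convert 9756 (decimal) → 9756 = 9×1000 + 7×100 + 5×10 + 6 → 九千七百五十六 (Chinese numeral)
九千七百五十六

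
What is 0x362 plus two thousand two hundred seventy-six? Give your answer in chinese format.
Convert 0x362 (hexadecimal) → 3×256 + 6×16 + 2 = 866 (decimal)
Convert two thousand two hundred seventy-six (English words) → 2×1000 + 2×100 + 76 = 2276 (decimal)
Compute 866 + 2276 = 3142
Convert 3142 (decimal) → 3142 = 3×1000 + 1×100 + 4×10 + 2 → 三千一百四十二 (Chinese numeral)
三千一百四十二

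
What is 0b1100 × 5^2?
Convert 0b1100 (binary) → 8 + 4 = 12 (decimal)
Convert 5^2 (power) → 25 (decimal)
Compute 12 × 25 = 300
300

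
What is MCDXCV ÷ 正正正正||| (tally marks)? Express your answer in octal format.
Convert MCDXCV (Roman numeral) → 1000 + 400 + 90 + 5 = 1495 (decimal)
Convert 正正正正||| (tally marks) → 5 + 5 + 5 + 5 + 3 = 23 (decimal)
Compute 1495 ÷ 23 = 65
Convert 65 (decimal) → 65 = 1×64 + 1 → 0o101 (octal)
0o101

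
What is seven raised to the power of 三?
Convert seven (English words) → 7 (decimal)
Convert 三 (Chinese numeral) → 3 (decimal)
Compute 7 ^ 3 = 343
343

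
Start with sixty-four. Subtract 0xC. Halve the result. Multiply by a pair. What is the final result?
Convert sixty-four (English words) → 64 (decimal)
Start: 64
Convert 0xC (hexadecimal) → 12 (decimal)
64 - 12 = 52
52 ÷ 2 = 26
Convert a pair (colloquial) → 2 (decimal)
26 × 2 = 52
52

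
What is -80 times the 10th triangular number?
Convert the 10th triangular number (triangular index) → 10×11/2 = 55 (decimal)
Compute -80 × 55 = -4400
-4400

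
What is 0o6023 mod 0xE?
Convert 0o6023 (octal) → 6×512 + 2×8 + 3 = 3091 (decimal)
Convert 0xE (hexadecimal) → 14 (decimal)
Compute 3091 mod 14 = 11
11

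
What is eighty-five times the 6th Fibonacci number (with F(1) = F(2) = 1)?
Convert eighty-five (English words) → 85 (decimal)
Convert the 6th Fibonacci number (with F(1) = F(2) = 1) (Fibonacci index) → 1, 1, 2, 3, 5, 8 → 8 (decimal)
Compute 85 × 8 = 680
680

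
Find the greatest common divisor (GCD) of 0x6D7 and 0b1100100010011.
Convert 0x6D7 (hexadecimal) → 6×256 + 13×16 + 7 = 1751 (decimal)
Convert 0b1100100010011 (binary) → 4096 + 2048 + 256 + 16 + 2 + 1 = 6419 (decimal)
Compute gcd(1751, 6419) = 1
1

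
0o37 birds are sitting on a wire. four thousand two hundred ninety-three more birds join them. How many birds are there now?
Convert 0o37 (octal) → 3×8 + 7 = 31 (decimal)
Convert four thousand two hundred ninety-three (English words) → 4×1000 + 2×100 + 93 = 4293 (decimal)
Compute 31 + 4293 = 4324
4324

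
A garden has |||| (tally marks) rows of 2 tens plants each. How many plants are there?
Convert 2 tens (place-value notation) → 2×10 = 20 (decimal)
Convert |||| (tally marks) → 4 (decimal)
Compute 20 × 4 = 80
80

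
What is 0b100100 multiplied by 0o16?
Convert 0b100100 (binary) → 32 + 4 = 36 (decimal)
Convert 0o16 (octal) → 1×8 + 6 = 14 (decimal)
Compute 36 × 14 = 504
504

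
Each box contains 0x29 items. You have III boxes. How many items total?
Convert 0x29 (hexadecimal) → 2×16 + 9 = 41 (decimal)
Convert III (Roman numeral) → 1 + 1 + 1 = 3 (decimal)
Compute 41 × 3 = 123
123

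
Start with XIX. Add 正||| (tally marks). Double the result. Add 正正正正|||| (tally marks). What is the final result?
Convert XIX (Roman numeral) → 10 + 9 = 19 (decimal)
Start: 19
Convert 正||| (tally marks) → 5 + 3 = 8 (decimal)
19 + 8 = 27
27 × 2 = 54
Convert 正正正正|||| (tally marks) → 5 + 5 + 5 + 5 + 4 = 24 (decimal)
54 + 24 = 78
78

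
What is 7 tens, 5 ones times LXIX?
Convert 7 tens, 5 ones (place-value notation) → 7×10 + 5 = 75 (decimal)
Convert LXIX (Roman numeral) → 50 + 10 + 9 = 69 (decimal)
Compute 75 × 69 = 5175
5175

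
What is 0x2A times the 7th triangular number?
Convert 0x2A (hexadecimal) → 2×16 + 10 = 42 (decimal)
Convert the 7th triangular number (triangular index) → 7×8/2 = 28 (decimal)
Compute 42 × 28 = 1176
1176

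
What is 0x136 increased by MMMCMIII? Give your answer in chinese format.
Convert 0x136 (hexadecimal) → 1×256 + 3×16 + 6 = 310 (decimal)
Convert MMMCMIII (Roman numeral) → 1000 + 1000 + 1000 + 900 + 1 + 1 + 1 = 3903 (decimal)
Compute 310 + 3903 = 4213
Convert 4213 (decimal) → 4213 = 4×1000 + 2×100 + 1×10 + 3 → 四千二百一十三 (Chinese numeral)
四千二百一十三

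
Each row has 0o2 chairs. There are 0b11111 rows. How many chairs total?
Convert 0o2 (octal) → 2 (decimal)
Convert 0b11111 (binary) → 16 + 8 + 4 + 2 + 1 = 31 (decimal)
Compute 2 × 31 = 62
62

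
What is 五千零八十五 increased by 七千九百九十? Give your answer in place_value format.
Convert 五千零八十五 (Chinese numeral) → 5×1000 + 8×10 + 5 = 5085 (decimal)
Convert 七千九百九十 (Chinese numeral) → 7×1000 + 9×100 + 9×10 = 7990 (decimal)
Compute 5085 + 7990 = 13075
Convert 13075 (decimal) → 13075 = 13×1000 + 7×10 + 5 → 13 thousands, 7 tens, 5 ones (place-value notation)
13 thousands, 7 tens, 5 ones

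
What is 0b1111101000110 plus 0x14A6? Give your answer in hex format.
Convert 0b1111101000110 (binary) → 4096 + 2048 + 1024 + 512 + 256 + 64 + 4 + 2 = 8006 (decimal)
Convert 0x14A6 (hexadecimal) → 1×4096 + 4×256 + 10×16 + 6 = 5286 (decimal)
Compute 8006 + 5286 = 13292
Convert 13292 (decimal) → 13292 = 3×4096 + 3×256 + 14×16 + 12 → 0x33EC (hexadecimal)
0x33EC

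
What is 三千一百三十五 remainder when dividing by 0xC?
Convert 三千一百三十五 (Chinese numeral) → 3×1000 + 1×100 + 3×10 + 5 = 3135 (decimal)
Convert 0xC (hexadecimal) → 12 (decimal)
Compute 3135 mod 12 = 3
3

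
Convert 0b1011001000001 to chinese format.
Convert 0b1011001000001 (binary) → 4096 + 1024 + 512 + 64 + 1 = 5697 (decimal)
Convert 5697 (decimal) → 5697 = 5×1000 + 6×100 + 9×10 + 7 → 五千六百九十七 (Chinese numeral)
五千六百九十七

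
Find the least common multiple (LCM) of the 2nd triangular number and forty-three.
Convert the 2nd triangular number (triangular index) → 2×3/2 = 3 (decimal)
Convert forty-three (English words) → 43 (decimal)
Compute lcm(3, 43) = 129
129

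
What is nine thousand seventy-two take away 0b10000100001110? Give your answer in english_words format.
Convert nine thousand seventy-two (English words) → 9×1000 + 72 = 9072 (decimal)
Convert 0b10000100001110 (binary) → 8192 + 256 + 8 + 4 + 2 = 8462 (decimal)
Compute 9072 - 8462 = 610
Convert 610 (decimal) → 610 = 6×100 + 10 → six hundred ten (English words)
six hundred ten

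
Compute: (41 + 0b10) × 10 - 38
Convert 0b10 (binary) → 2 (decimal)
Expression in decimal: (41 + 2) × 10 - 38
Parentheses first: 41 + 2 = 43
Multiply: 43 × 10 = 430
Subtract: 430 - 38 = 392
392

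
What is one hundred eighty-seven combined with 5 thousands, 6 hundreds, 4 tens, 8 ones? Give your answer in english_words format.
Convert one hundred eighty-seven (English words) → 1×100 + 87 = 187 (decimal)
Convert 5 thousands, 6 hundreds, 4 tens, 8 ones (place-value notation) → 5×1000 + 6×100 + 4×10 + 8 = 5648 (decimal)
Compute 187 + 5648 = 5835
Convert 5835 (decimal) → 5835 = 5×1000 + 8×100 + 35 → five thousand eight hundred thirty-five (English words)
five thousand eight hundred thirty-five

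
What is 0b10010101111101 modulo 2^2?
Convert 0b10010101111101 (binary) → 8192 + 1024 + 256 + 64 + 32 + 16 + 8 + 4 + 1 = 9597 (decimal)
Convert 2^2 (power) → 4 (decimal)
Compute 9597 mod 4 = 1
1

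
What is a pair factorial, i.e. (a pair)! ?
Convert a pair (colloquial) → 2 (decimal)
Compute 2! = 2
2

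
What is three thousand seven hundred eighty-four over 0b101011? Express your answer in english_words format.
Convert three thousand seven hundred eighty-four (English words) → 3×1000 + 7×100 + 84 = 3784 (decimal)
Convert 0b101011 (binary) → 32 + 8 + 2 + 1 = 43 (decimal)
Compute 3784 ÷ 43 = 88
Convert 88 (decimal) → eighty-eight (English words)
eighty-eight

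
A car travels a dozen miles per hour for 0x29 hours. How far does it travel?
Convert a dozen (colloquial) → 12 (decimal)
Convert 0x29 (hexadecimal) → 2×16 + 9 = 41 (decimal)
Compute 12 × 41 = 492
492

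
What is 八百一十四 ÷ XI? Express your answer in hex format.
Convert 八百一十四 (Chinese numeral) → 8×100 + 1×10 + 4 = 814 (decimal)
Convert XI (Roman numeral) → 10 + 1 = 11 (decimal)
Compute 814 ÷ 11 = 74
Convert 74 (decimal) → 74 = 4×16 + 10 → 0x4A (hexadecimal)
0x4A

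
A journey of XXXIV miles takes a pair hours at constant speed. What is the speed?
Convert XXXIV (Roman numeral) → 10 + 10 + 10 + 4 = 34 (decimal)
Convert a pair (colloquial) → 2 (decimal)
Compute 34 ÷ 2 = 17
17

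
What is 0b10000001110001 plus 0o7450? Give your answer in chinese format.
Convert 0b10000001110001 (binary) → 8192 + 64 + 32 + 16 + 1 = 8305 (decimal)
Convert 0o7450 (octal) → 7×512 + 4×64 + 5×8 = 3880 (decimal)
Compute 8305 + 3880 = 12185
Convert 12185 (decimal) → 12185 = 1×10000 + 2×1000 + 1×100 + 8×10 + 5 → 一万二千一百八十五 (Chinese numeral)
一万二千一百八十五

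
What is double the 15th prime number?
The 15th prime number = 47
Compute 47 × 2 = 94
94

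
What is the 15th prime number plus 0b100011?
The 15th prime number = 47
Convert 0b100011 (binary) → 32 + 2 + 1 = 35 (decimal)
Compute 47 + 35 = 82
82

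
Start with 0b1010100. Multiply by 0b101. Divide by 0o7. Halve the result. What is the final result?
Convert 0b1010100 (binary) → 64 + 16 + 4 = 84 (decimal)
Start: 84
Convert 0b101 (binary) → 4 + 1 = 5 (decimal)
84 × 5 = 420
Convert 0o7 (octal) → 7 (decimal)
420 ÷ 7 = 60
60 ÷ 2 = 30
30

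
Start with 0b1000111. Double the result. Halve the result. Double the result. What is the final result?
Convert 0b1000111 (binary) → 64 + 4 + 2 + 1 = 71 (decimal)
Start: 71
71 × 2 = 142
142 ÷ 2 = 71
71 × 2 = 142
142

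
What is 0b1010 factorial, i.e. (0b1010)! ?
Convert 0b1010 (binary) → 8 + 2 = 10 (decimal)
Compute 10! = 3628800
3628800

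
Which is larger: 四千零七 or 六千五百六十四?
Convert 四千零七 (Chinese numeral) → 4×1000 + 7 = 4007 (decimal)
Convert 六千五百六十四 (Chinese numeral) → 6×1000 + 5×100 + 6×10 + 4 = 6564 (decimal)
Compare 4007 vs 6564: larger = 6564
6564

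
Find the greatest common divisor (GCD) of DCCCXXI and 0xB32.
Convert DCCCXXI (Roman numeral) → 500 + 100 + 100 + 100 + 10 + 10 + 1 = 821 (decimal)
Convert 0xB32 (hexadecimal) → 11×256 + 3×16 + 2 = 2866 (decimal)
Compute gcd(821, 2866) = 1
1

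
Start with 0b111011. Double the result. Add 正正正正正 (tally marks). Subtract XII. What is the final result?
Convert 0b111011 (binary) → 32 + 16 + 8 + 2 + 1 = 59 (decimal)
Start: 59
59 × 2 = 118
Convert 正正正正正 (tally marks) → 5 + 5 + 5 + 5 + 5 = 25 (decimal)
118 + 25 = 143
Convert XII (Roman numeral) → 10 + 1 + 1 = 12 (decimal)
143 - 12 = 131
131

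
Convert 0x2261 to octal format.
Convert 0x2261 (hexadecimal) → 2×4096 + 2×256 + 6×16 + 1 = 8801 (decimal)
Convert 8801 (decimal) → 8801 = 2×4096 + 1×512 + 1×64 + 4×8 + 1 → 0o21141 (octal)
0o21141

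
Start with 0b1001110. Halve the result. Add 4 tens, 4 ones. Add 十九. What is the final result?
Convert 0b1001110 (binary) → 64 + 8 + 4 + 2 = 78 (decimal)
Start: 78
78 ÷ 2 = 39
Convert 4 tens, 4 ones (place-value notation) → 4×10 + 4 = 44 (decimal)
39 + 44 = 83
Convert 十九 (Chinese numeral) → 1×10 + 9 = 19 (decimal)
83 + 19 = 102
102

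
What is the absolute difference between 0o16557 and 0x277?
Convert 0o16557 (octal) → 1×4096 + 6×512 + 5×64 + 5×8 + 7 = 7535 (decimal)
Convert 0x277 (hexadecimal) → 2×256 + 7×16 + 7 = 631 (decimal)
Compute |7535 - 631| = 6904
6904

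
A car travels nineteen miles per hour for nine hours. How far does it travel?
Convert nineteen (English words) → 19 (decimal)
Convert nine (English words) → 9 (decimal)
Compute 19 × 9 = 171
171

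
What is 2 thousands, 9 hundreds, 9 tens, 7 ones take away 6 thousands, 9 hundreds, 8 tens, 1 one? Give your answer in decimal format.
Convert 2 thousands, 9 hundreds, 9 tens, 7 ones (place-value notation) → 2×1000 + 9×100 + 9×10 + 7 = 2997 (decimal)
Convert 6 thousands, 9 hundreds, 8 tens, 1 one (place-value notation) → 6×1000 + 9×100 + 8×10 + 1 = 6981 (decimal)
Compute 2997 - 6981 = -3984
-3984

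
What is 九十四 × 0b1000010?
Convert 九十四 (Chinese numeral) → 9×10 + 4 = 94 (decimal)
Convert 0b1000010 (binary) → 64 + 2 = 66 (decimal)
Compute 94 × 66 = 6204
6204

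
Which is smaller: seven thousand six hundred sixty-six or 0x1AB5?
Convert seven thousand six hundred sixty-six (English words) → 7×1000 + 6×100 + 66 = 7666 (decimal)
Convert 0x1AB5 (hexadecimal) → 1×4096 + 10×256 + 11×16 + 5 = 6837 (decimal)
Compare 7666 vs 6837: smaller = 6837
6837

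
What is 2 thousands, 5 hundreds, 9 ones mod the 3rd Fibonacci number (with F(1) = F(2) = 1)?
Convert 2 thousands, 5 hundreds, 9 ones (place-value notation) → 2×1000 + 5×100 + 9 = 2509 (decimal)
Convert the 3rd Fibonacci number (with F(1) = F(2) = 1) (Fibonacci index) → 1, 1, 2 → 2 (decimal)
Compute 2509 mod 2 = 1
1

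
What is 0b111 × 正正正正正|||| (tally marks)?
Convert 0b111 (binary) → 4 + 2 + 1 = 7 (decimal)
Convert 正正正正正|||| (tally marks) → 5 + 5 + 5 + 5 + 5 + 4 = 29 (decimal)
Compute 7 × 29 = 203
203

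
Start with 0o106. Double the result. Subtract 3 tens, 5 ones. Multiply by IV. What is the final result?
Convert 0o106 (octal) → 1×64 + 6 = 70 (decimal)
Start: 70
70 × 2 = 140
Convert 3 tens, 5 ones (place-value notation) → 3×10 + 5 = 35 (decimal)
140 - 35 = 105
Convert IV (Roman numeral) → 4 (decimal)
105 × 4 = 420
420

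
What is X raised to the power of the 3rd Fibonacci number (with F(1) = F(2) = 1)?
Convert X (Roman numeral) → 10 (decimal)
Convert the 3rd Fibonacci number (with F(1) = F(2) = 1) (Fibonacci index) → 1, 1, 2 → 2 (decimal)
Compute 10 ^ 2 = 100
100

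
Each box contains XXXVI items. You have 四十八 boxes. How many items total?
Convert XXXVI (Roman numeral) → 10 + 10 + 10 + 5 + 1 = 36 (decimal)
Convert 四十八 (Chinese numeral) → 4×10 + 8 = 48 (decimal)
Compute 36 × 48 = 1728
1728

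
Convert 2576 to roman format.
Convert 2576 (decimal) → 2576 = 1000 + 1000 + 500 + 50 + 10 + 10 + 5 + 1 → MMDLXXVI (Roman numeral)
MMDLXXVI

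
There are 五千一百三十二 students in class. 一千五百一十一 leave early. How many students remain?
Convert 五千一百三十二 (Chinese numeral) → 5×1000 + 1×100 + 3×10 + 2 = 5132 (decimal)
Convert 一千五百一十一 (Chinese numeral) → 1×1000 + 5×100 + 1×10 + 1 = 1511 (decimal)
Compute 5132 - 1511 = 3621
3621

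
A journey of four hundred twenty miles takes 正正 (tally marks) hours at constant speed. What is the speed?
Convert four hundred twenty (English words) → 4×100 + 20 = 420 (decimal)
Convert 正正 (tally marks) → 5 + 5 = 10 (decimal)
Compute 420 ÷ 10 = 42
42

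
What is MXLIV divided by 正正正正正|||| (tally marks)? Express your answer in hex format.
Convert MXLIV (Roman numeral) → 1000 + 40 + 4 = 1044 (decimal)
Convert 正正正正正|||| (tally marks) → 5 + 5 + 5 + 5 + 5 + 4 = 29 (decimal)
Compute 1044 ÷ 29 = 36
Convert 36 (decimal) → 36 = 2×16 + 4 → 0x24 (hexadecimal)
0x24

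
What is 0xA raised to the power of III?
Convert 0xA (hexadecimal) → 10 (decimal)
Convert III (Roman numeral) → 1 + 1 + 1 = 3 (decimal)
Compute 10 ^ 3 = 1000
1000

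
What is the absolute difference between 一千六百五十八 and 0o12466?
Convert 一千六百五十八 (Chinese numeral) → 1×1000 + 6×100 + 5×10 + 8 = 1658 (decimal)
Convert 0o12466 (octal) → 1×4096 + 2×512 + 4×64 + 6×8 + 6 = 5430 (decimal)
Compute |1658 - 5430| = 3772
3772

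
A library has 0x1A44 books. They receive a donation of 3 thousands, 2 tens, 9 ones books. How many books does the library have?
Convert 0x1A44 (hexadecimal) → 1×4096 + 10×256 + 4×16 + 4 = 6724 (decimal)
Convert 3 thousands, 2 tens, 9 ones (place-value notation) → 3×1000 + 2×10 + 9 = 3029 (decimal)
Compute 6724 + 3029 = 9753
9753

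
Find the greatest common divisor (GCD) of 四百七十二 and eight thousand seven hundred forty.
Convert 四百七十二 (Chinese numeral) → 4×100 + 7×10 + 2 = 472 (decimal)
Convert eight thousand seven hundred forty (English words) → 8×1000 + 7×100 + 40 = 8740 (decimal)
Compute gcd(472, 8740) = 4
4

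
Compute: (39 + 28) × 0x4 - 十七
Convert 0x4 (hexadecimal) → 4 (decimal)
Convert 十七 (Chinese numeral) → 1×10 + 7 = 17 (decimal)
Expression in decimal: (39 + 28) × 4 - 17
Parentheses first: 39 + 28 = 67
Multiply: 67 × 4 = 268
Subtract: 268 - 17 = 251
251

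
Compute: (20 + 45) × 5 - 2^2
Convert 2^2 (power) → 4 (decimal)
Expression in decimal: (20 + 45) × 5 - 4
Parentheses first: 20 + 45 = 65
Multiply: 65 × 5 = 325
Subtract: 325 - 4 = 321
321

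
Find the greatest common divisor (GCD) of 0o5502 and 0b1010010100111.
Convert 0o5502 (octal) → 5×512 + 5×64 + 2 = 2882 (decimal)
Convert 0b1010010100111 (binary) → 4096 + 1024 + 128 + 32 + 4 + 2 + 1 = 5287 (decimal)
Compute gcd(2882, 5287) = 1
1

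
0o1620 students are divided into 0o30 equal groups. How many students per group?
Convert 0o1620 (octal) → 1×512 + 6×64 + 2×8 = 912 (decimal)
Convert 0o30 (octal) → 3×8 = 24 (decimal)
Compute 912 ÷ 24 = 38
38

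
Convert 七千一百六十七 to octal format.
Convert 七千一百六十七 (Chinese numeral) → 7×1000 + 1×100 + 6×10 + 7 = 7167 (decimal)
Convert 7167 (decimal) → 7167 = 1×4096 + 5×512 + 7×64 + 7×8 + 7 → 0o15777 (octal)
0o15777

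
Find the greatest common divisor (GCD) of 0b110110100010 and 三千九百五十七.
Convert 0b110110100010 (binary) → 2048 + 1024 + 256 + 128 + 32 + 2 = 3490 (decimal)
Convert 三千九百五十七 (Chinese numeral) → 3×1000 + 9×100 + 5×10 + 7 = 3957 (decimal)
Compute gcd(3490, 3957) = 1
1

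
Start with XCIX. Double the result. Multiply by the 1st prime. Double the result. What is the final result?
Convert XCIX (Roman numeral) → 90 + 9 = 99 (decimal)
Start: 99
99 × 2 = 198
Convert the 1st prime (prime index) → 2 (decimal)
198 × 2 = 396
396 × 2 = 792
792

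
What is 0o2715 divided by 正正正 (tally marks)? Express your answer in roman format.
Convert 0o2715 (octal) → 2×512 + 7×64 + 1×8 + 5 = 1485 (decimal)
Convert 正正正 (tally marks) → 5 + 5 + 5 = 15 (decimal)
Compute 1485 ÷ 15 = 99
Convert 99 (decimal) → 99 = 90 + 9 → XCIX (Roman numeral)
XCIX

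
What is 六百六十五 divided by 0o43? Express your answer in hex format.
Convert 六百六十五 (Chinese numeral) → 6×100 + 6×10 + 5 = 665 (decimal)
Convert 0o43 (octal) → 4×8 + 3 = 35 (decimal)
Compute 665 ÷ 35 = 19
Convert 19 (decimal) → 19 = 1×16 + 3 → 0x13 (hexadecimal)
0x13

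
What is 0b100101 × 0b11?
Convert 0b100101 (binary) → 32 + 4 + 1 = 37 (decimal)
Convert 0b11 (binary) → 2 + 1 = 3 (decimal)
Compute 37 × 3 = 111
111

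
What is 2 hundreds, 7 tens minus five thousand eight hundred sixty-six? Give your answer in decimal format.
Convert 2 hundreds, 7 tens (place-value notation) → 2×100 + 7×10 = 270 (decimal)
Convert five thousand eight hundred sixty-six (English words) → 5×1000 + 8×100 + 66 = 5866 (decimal)
Compute 270 - 5866 = -5596
-5596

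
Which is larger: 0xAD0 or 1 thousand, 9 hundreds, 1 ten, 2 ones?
Convert 0xAD0 (hexadecimal) → 10×256 + 13×16 = 2768 (decimal)
Convert 1 thousand, 9 hundreds, 1 ten, 2 ones (place-value notation) → 1×1000 + 9×100 + 1×10 + 2 = 1912 (decimal)
Compare 2768 vs 1912: larger = 2768
2768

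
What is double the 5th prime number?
The 5th prime number = 11
Compute 11 × 2 = 22
22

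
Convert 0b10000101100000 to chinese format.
Convert 0b10000101100000 (binary) → 8192 + 256 + 64 + 32 = 8544 (decimal)
Convert 8544 (decimal) → 8544 = 8×1000 + 5×100 + 4×10 + 4 → 八千五百四十四 (Chinese numeral)
八千五百四十四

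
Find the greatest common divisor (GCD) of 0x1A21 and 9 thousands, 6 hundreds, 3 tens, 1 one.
Convert 0x1A21 (hexadecimal) → 1×4096 + 10×256 + 2×16 + 1 = 6689 (decimal)
Convert 9 thousands, 6 hundreds, 3 tens, 1 one (place-value notation) → 9×1000 + 6×100 + 3×10 + 1 = 9631 (decimal)
Compute gcd(6689, 9631) = 1
1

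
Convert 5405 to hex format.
Convert 5405 (decimal) → 5405 = 1×4096 + 5×256 + 1×16 + 13 → 0x151D (hexadecimal)
0x151D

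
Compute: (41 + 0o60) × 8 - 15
Convert 0o60 (octal) → 6×8 = 48 (decimal)
Expression in decimal: (41 + 48) × 8 - 15
Parentheses first: 41 + 48 = 89
Multiply: 89 × 8 = 712
Subtract: 712 - 15 = 697
697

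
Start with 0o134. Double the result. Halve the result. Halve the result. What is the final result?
Convert 0o134 (octal) → 1×64 + 3×8 + 4 = 92 (decimal)
Start: 92
92 × 2 = 184
184 ÷ 2 = 92
92 ÷ 2 = 46
46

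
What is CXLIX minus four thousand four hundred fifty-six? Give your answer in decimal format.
Convert CXLIX (Roman numeral) → 100 + 40 + 9 = 149 (decimal)
Convert four thousand four hundred fifty-six (English words) → 4×1000 + 4×100 + 56 = 4456 (decimal)
Compute 149 - 4456 = -4307
-4307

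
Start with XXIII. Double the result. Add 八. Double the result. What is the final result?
Convert XXIII (Roman numeral) → 10 + 10 + 1 + 1 + 1 = 23 (decimal)
Start: 23
23 × 2 = 46
Convert 八 (Chinese numeral) → 8 (decimal)
46 + 8 = 54
54 × 2 = 108
108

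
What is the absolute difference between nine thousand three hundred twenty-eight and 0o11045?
Convert nine thousand three hundred twenty-eight (English words) → 9×1000 + 3×100 + 28 = 9328 (decimal)
Convert 0o11045 (octal) → 1×4096 + 1×512 + 4×8 + 5 = 4645 (decimal)
Compute |9328 - 4645| = 4683
4683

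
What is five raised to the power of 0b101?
Convert five (English words) → 5 (decimal)
Convert 0b101 (binary) → 4 + 1 = 5 (decimal)
Compute 5 ^ 5 = 3125
3125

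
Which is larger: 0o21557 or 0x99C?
Convert 0o21557 (octal) → 2×4096 + 1×512 + 5×64 + 5×8 + 7 = 9071 (decimal)
Convert 0x99C (hexadecimal) → 9×256 + 9×16 + 12 = 2460 (decimal)
Compare 9071 vs 2460: larger = 9071
9071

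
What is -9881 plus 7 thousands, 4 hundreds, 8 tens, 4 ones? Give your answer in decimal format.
Convert 7 thousands, 4 hundreds, 8 tens, 4 ones (place-value notation) → 7×1000 + 4×100 + 8×10 + 4 = 7484 (decimal)
Compute -9881 + 7484 = -2397
-2397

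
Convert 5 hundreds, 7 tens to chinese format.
Convert 5 hundreds, 7 tens (place-value notation) → 5×100 + 7×10 = 570 (decimal)
Convert 570 (decimal) → 570 = 5×100 + 7×10 → 五百七十 (Chinese numeral)
五百七十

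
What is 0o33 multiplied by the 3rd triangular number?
Convert 0o33 (octal) → 3×8 + 3 = 27 (decimal)
Convert the 3rd triangular number (triangular index) → 3×4/2 = 6 (decimal)
Compute 27 × 6 = 162
162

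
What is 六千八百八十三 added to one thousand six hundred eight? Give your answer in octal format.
Convert 六千八百八十三 (Chinese numeral) → 6×1000 + 8×100 + 8×10 + 3 = 6883 (decimal)
Convert one thousand six hundred eight (English words) → 1×1000 + 6×100 + 8 = 1608 (decimal)
Compute 6883 + 1608 = 8491
Convert 8491 (decimal) → 8491 = 2×4096 + 4×64 + 5×8 + 3 → 0o20453 (octal)
0o20453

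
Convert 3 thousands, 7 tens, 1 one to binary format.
Convert 3 thousands, 7 tens, 1 one (place-value notation) → 3×1000 + 7×10 + 1 = 3071 (decimal)
Convert 3071 (decimal) → 3071 = 2048 + 512 + 256 + 128 + 64 + 32 + 16 + 8 + 4 + 2 + 1 → 0b101111111111 (binary)
0b101111111111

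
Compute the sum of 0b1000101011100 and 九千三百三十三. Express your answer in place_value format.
Convert 0b1000101011100 (binary) → 4096 + 256 + 64 + 16 + 8 + 4 = 4444 (decimal)
Convert 九千三百三十三 (Chinese numeral) → 9×1000 + 3×100 + 3×10 + 3 = 9333 (decimal)
Compute 4444 + 9333 = 13777
Convert 13777 (decimal) → 13777 = 13×1000 + 7×100 + 7×10 + 7 → 13 thousands, 7 hundreds, 7 tens, 7 ones (place-value notation)
13 thousands, 7 hundreds, 7 tens, 7 ones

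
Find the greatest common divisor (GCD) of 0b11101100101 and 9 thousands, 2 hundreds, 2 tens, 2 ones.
Convert 0b11101100101 (binary) → 1024 + 512 + 256 + 64 + 32 + 4 + 1 = 1893 (decimal)
Convert 9 thousands, 2 hundreds, 2 tens, 2 ones (place-value notation) → 9×1000 + 2×100 + 2×10 + 2 = 9222 (decimal)
Compute gcd(1893, 9222) = 3
3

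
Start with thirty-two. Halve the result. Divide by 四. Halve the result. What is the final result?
Convert thirty-two (English words) → 32 (decimal)
Start: 32
32 ÷ 2 = 16
Convert 四 (Chinese numeral) → 4 (decimal)
16 ÷ 4 = 4
4 ÷ 2 = 2
2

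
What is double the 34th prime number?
The 34th prime number = 139
Compute 139 × 2 = 278
278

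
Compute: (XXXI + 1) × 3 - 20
Convert XXXI (Roman numeral) → 10 + 10 + 10 + 1 = 31 (decimal)
Expression in decimal: (31 + 1) × 3 - 20
Parentheses first: 31 + 1 = 32
Multiply: 32 × 3 = 96
Subtract: 96 - 20 = 76
76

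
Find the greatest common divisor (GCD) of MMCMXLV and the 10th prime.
Convert MMCMXLV (Roman numeral) → 1000 + 1000 + 900 + 40 + 5 = 2945 (decimal)
Convert the 10th prime (prime index) → 29 (decimal)
Compute gcd(2945, 29) = 1
1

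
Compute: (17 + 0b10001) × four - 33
Convert 0b10001 (binary) → 16 + 1 = 17 (decimal)
Convert four (English words) → 4 (decimal)
Expression in decimal: (17 + 17) × 4 - 33
Parentheses first: 17 + 17 = 34
Multiply: 34 × 4 = 136
Subtract: 136 - 33 = 103
103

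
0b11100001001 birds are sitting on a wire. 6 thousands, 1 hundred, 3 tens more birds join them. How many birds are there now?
Convert 0b11100001001 (binary) → 1024 + 512 + 256 + 8 + 1 = 1801 (decimal)
Convert 6 thousands, 1 hundred, 3 tens (place-value notation) → 6×1000 + 1×100 + 3×10 = 6130 (decimal)
Compute 1801 + 6130 = 7931
7931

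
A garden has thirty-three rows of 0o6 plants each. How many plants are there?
Convert 0o6 (octal) → 6 (decimal)
Convert thirty-three (English words) → 33 (decimal)
Compute 6 × 33 = 198
198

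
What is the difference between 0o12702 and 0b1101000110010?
Convert 0o12702 (octal) → 1×4096 + 2×512 + 7×64 + 2 = 5570 (decimal)
Convert 0b1101000110010 (binary) → 4096 + 2048 + 512 + 32 + 16 + 2 = 6706 (decimal)
Difference: |5570 - 6706| = 1136
1136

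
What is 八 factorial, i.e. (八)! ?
Convert 八 (Chinese numeral) → 8 (decimal)
Compute 8! = 40320
40320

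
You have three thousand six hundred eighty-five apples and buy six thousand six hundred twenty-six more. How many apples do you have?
Convert three thousand six hundred eighty-five (English words) → 3×1000 + 6×100 + 85 = 3685 (decimal)
Convert six thousand six hundred twenty-six (English words) → 6×1000 + 6×100 + 26 = 6626 (decimal)
Compute 3685 + 6626 = 10311
10311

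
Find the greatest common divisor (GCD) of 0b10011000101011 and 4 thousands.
Convert 0b10011000101011 (binary) → 8192 + 1024 + 512 + 32 + 8 + 2 + 1 = 9771 (decimal)
Convert 4 thousands (place-value notation) → 4×1000 = 4000 (decimal)
Compute gcd(9771, 4000) = 1
1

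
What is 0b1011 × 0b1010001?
Convert 0b1011 (binary) → 8 + 2 + 1 = 11 (decimal)
Convert 0b1010001 (binary) → 64 + 16 + 1 = 81 (decimal)
Compute 11 × 81 = 891
891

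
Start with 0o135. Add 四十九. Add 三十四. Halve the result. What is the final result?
Convert 0o135 (octal) → 1×64 + 3×8 + 5 = 93 (decimal)
Start: 93
Convert 四十九 (Chinese numeral) → 4×10 + 9 = 49 (decimal)
93 + 49 = 142
Convert 三十四 (Chinese numeral) → 3×10 + 4 = 34 (decimal)
142 + 34 = 176
176 ÷ 2 = 88
88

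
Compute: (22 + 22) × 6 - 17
Parentheses first: 22 + 22 = 44
Multiply: 44 × 6 = 264
Subtract: 264 - 17 = 247
247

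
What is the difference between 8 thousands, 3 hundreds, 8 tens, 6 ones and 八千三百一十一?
Convert 8 thousands, 3 hundreds, 8 tens, 6 ones (place-value notation) → 8×1000 + 3×100 + 8×10 + 6 = 8386 (decimal)
Convert 八千三百一十一 (Chinese numeral) → 8×1000 + 3×100 + 1×10 + 1 = 8311 (decimal)
Difference: |8386 - 8311| = 75
75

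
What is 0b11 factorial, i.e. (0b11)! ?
Convert 0b11 (binary) → 2 + 1 = 3 (decimal)
Compute 3! = 6
6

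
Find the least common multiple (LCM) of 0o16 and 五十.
Convert 0o16 (octal) → 1×8 + 6 = 14 (decimal)
Convert 五十 (Chinese numeral) → 5×10 = 50 (decimal)
Compute lcm(14, 50) = 350
350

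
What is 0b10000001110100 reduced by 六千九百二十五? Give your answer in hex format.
Convert 0b10000001110100 (binary) → 8192 + 64 + 32 + 16 + 4 = 8308 (decimal)
Convert 六千九百二十五 (Chinese numeral) → 6×1000 + 9×100 + 2×10 + 5 = 6925 (decimal)
Compute 8308 - 6925 = 1383
Convert 1383 (decimal) → 1383 = 5×256 + 6×16 + 7 → 0x567 (hexadecimal)
0x567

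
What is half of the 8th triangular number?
The 8th triangular number = 8×9/2 = 36
Compute 36 ÷ 2 = 18
18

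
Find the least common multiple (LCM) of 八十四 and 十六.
Convert 八十四 (Chinese numeral) → 8×10 + 4 = 84 (decimal)
Convert 十六 (Chinese numeral) → 1×10 + 6 = 16 (decimal)
Compute lcm(84, 16) = 336
336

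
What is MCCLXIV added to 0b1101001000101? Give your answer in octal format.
Convert MCCLXIV (Roman numeral) → 1000 + 100 + 100 + 50 + 10 + 4 = 1264 (decimal)
Convert 0b1101001000101 (binary) → 4096 + 2048 + 512 + 64 + 4 + 1 = 6725 (decimal)
Compute 1264 + 6725 = 7989
Convert 7989 (decimal) → 7989 = 1×4096 + 7×512 + 4×64 + 6×8 + 5 → 0o17465 (octal)
0o17465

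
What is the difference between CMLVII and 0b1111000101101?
Convert CMLVII (Roman numeral) → 900 + 50 + 5 + 1 + 1 = 957 (decimal)
Convert 0b1111000101101 (binary) → 4096 + 2048 + 1024 + 512 + 32 + 8 + 4 + 1 = 7725 (decimal)
Difference: |957 - 7725| = 6768
6768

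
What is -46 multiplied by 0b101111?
Convert 0b101111 (binary) → 32 + 8 + 4 + 2 + 1 = 47 (decimal)
Compute -46 × 47 = -2162
-2162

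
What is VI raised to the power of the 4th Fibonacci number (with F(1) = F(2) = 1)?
Convert VI (Roman numeral) → 5 + 1 = 6 (decimal)
Convert the 4th Fibonacci number (with F(1) = F(2) = 1) (Fibonacci index) → 1, 1, 2, 3 → 3 (decimal)
Compute 6 ^ 3 = 216
216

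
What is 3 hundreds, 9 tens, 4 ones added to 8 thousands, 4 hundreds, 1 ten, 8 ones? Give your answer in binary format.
Convert 3 hundreds, 9 tens, 4 ones (place-value notation) → 3×100 + 9×10 + 4 = 394 (decimal)
Convert 8 thousands, 4 hundreds, 1 ten, 8 ones (place-value notation) → 8×1000 + 4×100 + 1×10 + 8 = 8418 (decimal)
Compute 394 + 8418 = 8812
Convert 8812 (decimal) → 8812 = 8192 + 512 + 64 + 32 + 8 + 4 → 0b10001001101100 (binary)
0b10001001101100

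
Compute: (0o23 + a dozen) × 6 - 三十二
Convert 0o23 (octal) → 2×8 + 3 = 19 (decimal)
Convert a dozen (colloquial) → 12 (decimal)
Convert 三十二 (Chinese numeral) → 3×10 + 2 = 32 (decimal)
Expression in decimal: (19 + 12) × 6 - 32
Parentheses first: 19 + 12 = 31
Multiply: 31 × 6 = 186
Subtract: 186 - 32 = 154
154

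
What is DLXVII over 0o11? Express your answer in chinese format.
Convert DLXVII (Roman numeral) → 500 + 50 + 10 + 5 + 1 + 1 = 567 (decimal)
Convert 0o11 (octal) → 1×8 + 1 = 9 (decimal)
Compute 567 ÷ 9 = 63
Convert 63 (decimal) → 63 = 6×10 + 3 → 六十三 (Chinese numeral)
六十三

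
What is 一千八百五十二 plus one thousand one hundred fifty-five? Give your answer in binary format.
Convert 一千八百五十二 (Chinese numeral) → 1×1000 + 8×100 + 5×10 + 2 = 1852 (decimal)
Convert one thousand one hundred fifty-five (English words) → 1×1000 + 1×100 + 55 = 1155 (decimal)
Compute 1852 + 1155 = 3007
Convert 3007 (decimal) → 3007 = 2048 + 512 + 256 + 128 + 32 + 16 + 8 + 4 + 2 + 1 → 0b101110111111 (binary)
0b101110111111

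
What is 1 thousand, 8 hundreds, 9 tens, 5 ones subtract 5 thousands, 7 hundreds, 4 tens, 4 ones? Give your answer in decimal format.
Convert 1 thousand, 8 hundreds, 9 tens, 5 ones (place-value notation) → 1×1000 + 8×100 + 9×10 + 5 = 1895 (decimal)
Convert 5 thousands, 7 hundreds, 4 tens, 4 ones (place-value notation) → 5×1000 + 7×100 + 4×10 + 4 = 5744 (decimal)
Compute 1895 - 5744 = -3849
-3849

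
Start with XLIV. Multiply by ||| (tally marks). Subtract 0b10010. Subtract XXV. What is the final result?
Convert XLIV (Roman numeral) → 40 + 4 = 44 (decimal)
Start: 44
Convert ||| (tally marks) → 3 (decimal)
44 × 3 = 132
Convert 0b10010 (binary) → 16 + 2 = 18 (decimal)
132 - 18 = 114
Convert XXV (Roman numeral) → 10 + 10 + 5 = 25 (decimal)
114 - 25 = 89
89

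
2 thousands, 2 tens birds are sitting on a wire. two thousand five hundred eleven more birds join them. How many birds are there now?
Convert 2 thousands, 2 tens (place-value notation) → 2×1000 + 2×10 = 2020 (decimal)
Convert two thousand five hundred eleven (English words) → 2×1000 + 5×100 + 11 = 2511 (decimal)
Compute 2020 + 2511 = 4531
4531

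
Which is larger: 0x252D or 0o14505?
Convert 0x252D (hexadecimal) → 2×4096 + 5×256 + 2×16 + 13 = 9517 (decimal)
Convert 0o14505 (octal) → 1×4096 + 4×512 + 5×64 + 5 = 6469 (decimal)
Compare 9517 vs 6469: larger = 9517
9517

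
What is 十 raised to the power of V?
Convert 十 (Chinese numeral) → 1×10 = 10 (decimal)
Convert V (Roman numeral) → 5 (decimal)
Compute 10 ^ 5 = 100000
100000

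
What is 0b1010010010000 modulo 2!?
Convert 0b1010010010000 (binary) → 4096 + 1024 + 128 + 16 = 5264 (decimal)
Convert 2! (factorial) → 2 (decimal)
Compute 5264 mod 2 = 0
0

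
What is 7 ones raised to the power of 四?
Convert 7 ones (place-value notation) → 7 (decimal)
Convert 四 (Chinese numeral) → 4 (decimal)
Compute 7 ^ 4 = 2401
2401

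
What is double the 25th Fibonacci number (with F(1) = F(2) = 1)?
The 25th Fibonacci number (with F(1) = F(2) = 1) = 75025
Compute 75025 × 2 = 150050
150050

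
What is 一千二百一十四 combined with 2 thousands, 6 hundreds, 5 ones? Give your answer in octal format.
Convert 一千二百一十四 (Chinese numeral) → 1×1000 + 2×100 + 1×10 + 4 = 1214 (decimal)
Convert 2 thousands, 6 hundreds, 5 ones (place-value notation) → 2×1000 + 6×100 + 5 = 2605 (decimal)
Compute 1214 + 2605 = 3819
Convert 3819 (decimal) → 3819 = 7×512 + 3×64 + 5×8 + 3 → 0o7353 (octal)
0o7353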